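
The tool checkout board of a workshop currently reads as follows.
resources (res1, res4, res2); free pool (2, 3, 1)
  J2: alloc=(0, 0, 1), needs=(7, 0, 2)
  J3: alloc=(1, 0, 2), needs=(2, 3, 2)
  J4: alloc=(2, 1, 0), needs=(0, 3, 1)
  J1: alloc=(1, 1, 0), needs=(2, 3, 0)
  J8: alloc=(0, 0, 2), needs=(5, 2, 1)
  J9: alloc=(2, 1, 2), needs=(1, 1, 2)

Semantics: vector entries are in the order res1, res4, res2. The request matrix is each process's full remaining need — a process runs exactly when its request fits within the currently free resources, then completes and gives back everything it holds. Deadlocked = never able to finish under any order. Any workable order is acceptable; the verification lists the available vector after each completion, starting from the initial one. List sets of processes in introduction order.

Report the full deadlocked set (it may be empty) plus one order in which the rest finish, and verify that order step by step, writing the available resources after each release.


Nothing here is deadlocked.
Key observation: beginning at J1, releases accumulate fast enough that every process eventually fits.
A valid finishing order for the others: J1, J4, J8, J9, J2, J3. Walking it through:
  pool = (2, 3, 1)
  J1: need (2, 3, 0) fits (2, 3, 1); releases (1, 1, 0), pool now (3, 4, 1)
  J4: need (0, 3, 1) fits (3, 4, 1); releases (2, 1, 0), pool now (5, 5, 1)
  J8: need (5, 2, 1) fits (5, 5, 1); releases (0, 0, 2), pool now (5, 5, 3)
  J9: need (1, 1, 2) fits (5, 5, 3); releases (2, 1, 2), pool now (7, 6, 5)
  J2: need (7, 0, 2) fits (7, 6, 5); releases (0, 0, 1), pool now (7, 6, 6)
  J3: need (2, 3, 2) fits (7, 6, 6); releases (1, 0, 2), pool now (8, 6, 8)


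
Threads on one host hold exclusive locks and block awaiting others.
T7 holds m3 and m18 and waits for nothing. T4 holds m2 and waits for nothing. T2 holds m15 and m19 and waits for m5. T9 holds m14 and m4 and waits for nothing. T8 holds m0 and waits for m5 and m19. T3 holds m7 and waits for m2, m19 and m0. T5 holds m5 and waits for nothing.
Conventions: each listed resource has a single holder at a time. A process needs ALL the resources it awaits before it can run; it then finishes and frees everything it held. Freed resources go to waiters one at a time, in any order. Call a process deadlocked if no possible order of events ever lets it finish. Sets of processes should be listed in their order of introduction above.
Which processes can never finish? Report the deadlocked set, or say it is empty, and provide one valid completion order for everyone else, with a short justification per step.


The deadlocked set is empty.
Key observation: every chain of waits terminates; starting from the processes that wait on nothing, all the rest unlock in turn.
The rest can finish in the order T7, T5, T4, T2, T8, T9, T3.
Step-by-step check:
  T7: no waits; runs immediately, freeing m3 and m18
  T5: no waits; runs immediately, freeing m5
  T4: no waits; runs immediately, freeing m2
  run T2 (all its waits — m5 — are resolved); releases m15 and m19
  run T8 (all its waits — m5 and m19 — are resolved); releases m0
  T9: no waits; runs immediately, freeing m14 and m4
  run T3 (all its waits — m2, m19 and m0 — are resolved); releases m7


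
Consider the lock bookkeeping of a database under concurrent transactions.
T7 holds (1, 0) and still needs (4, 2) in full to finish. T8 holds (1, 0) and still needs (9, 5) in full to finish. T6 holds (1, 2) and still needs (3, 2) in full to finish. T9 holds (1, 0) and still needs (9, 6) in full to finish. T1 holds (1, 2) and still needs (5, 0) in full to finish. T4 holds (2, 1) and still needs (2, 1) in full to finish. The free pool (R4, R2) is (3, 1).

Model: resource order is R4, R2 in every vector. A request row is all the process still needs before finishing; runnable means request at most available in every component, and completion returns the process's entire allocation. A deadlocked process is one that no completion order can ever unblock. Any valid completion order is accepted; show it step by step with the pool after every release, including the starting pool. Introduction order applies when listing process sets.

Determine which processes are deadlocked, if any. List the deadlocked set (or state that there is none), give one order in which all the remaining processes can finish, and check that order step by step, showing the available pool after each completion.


Deadlocked: T8 and T9.
Key observation: once T4, T6, T1, T7 finish, the pool peaks at (8, 6) — and every remaining process still needs more R4 than that.
The rest can finish in the order T4, T6, T1, T7. Walking it through:
  pool = (3, 1)
  T4: need (2, 1) fits (3, 1); releases (2, 1), pool now (5, 2)
  T6: need (3, 2) fits (5, 2); releases (1, 2), pool now (6, 4)
  T1: need (5, 0) fits (6, 4); releases (1, 2), pool now (7, 6)
  T7: need (4, 2) fits (7, 6); releases (1, 0), pool now (8, 6)
None of the blocked processes ever fits:
  T8 still needs (9, 5) but only (8, 6) is free — short on R4
  T9 still needs (9, 6) but only (8, 6) is free — short on R4


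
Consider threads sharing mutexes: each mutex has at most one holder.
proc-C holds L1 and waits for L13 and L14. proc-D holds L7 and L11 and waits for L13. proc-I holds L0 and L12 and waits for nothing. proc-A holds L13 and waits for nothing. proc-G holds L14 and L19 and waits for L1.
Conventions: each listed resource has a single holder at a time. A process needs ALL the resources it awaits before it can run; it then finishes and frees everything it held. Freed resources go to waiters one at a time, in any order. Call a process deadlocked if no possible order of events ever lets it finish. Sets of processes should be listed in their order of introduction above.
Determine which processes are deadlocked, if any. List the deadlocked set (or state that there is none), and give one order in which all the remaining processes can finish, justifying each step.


Deadlocked set: proc-C and proc-G.
Key observation: proc-C -> proc-G -> proc-C is a circular wait — nothing in it can go first; no other process is dragged down with it.
A valid finishing order for the others: proc-A, proc-D, proc-I.
Verifying each step:
  proc-A: no waits; runs immediately, freeing L13
  proc-D: everything it awaited (L13) is free; runs, freeing L7 and L11
  proc-I: no waits; runs immediately, freeing L0 and L12


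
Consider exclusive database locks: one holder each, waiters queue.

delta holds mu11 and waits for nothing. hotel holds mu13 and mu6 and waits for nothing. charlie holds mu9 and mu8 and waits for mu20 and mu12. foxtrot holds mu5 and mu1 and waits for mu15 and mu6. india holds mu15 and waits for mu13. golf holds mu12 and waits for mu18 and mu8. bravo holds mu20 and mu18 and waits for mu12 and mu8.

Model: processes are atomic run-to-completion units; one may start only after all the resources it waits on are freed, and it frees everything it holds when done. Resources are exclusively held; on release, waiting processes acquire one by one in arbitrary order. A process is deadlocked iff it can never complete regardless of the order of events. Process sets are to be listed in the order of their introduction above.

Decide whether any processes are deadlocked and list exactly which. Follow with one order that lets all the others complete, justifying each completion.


Deadlocked: charlie, golf and bravo.
Key observation: the wait chain closes on itself along charlie -> golf -> charlie; bravo is caught in further circular waits.
A valid finishing order for the others: hotel, india, delta, foxtrot.
Check, step by step:
  hotel: no waits; runs immediately, freeing mu13 and mu6
  india waits on mu13 — all released -> runs and releases mu15
  delta: no waits; runs immediately, freeing mu11
  foxtrot waits on mu15 and mu6 — all released -> runs and releases mu5 and mu1


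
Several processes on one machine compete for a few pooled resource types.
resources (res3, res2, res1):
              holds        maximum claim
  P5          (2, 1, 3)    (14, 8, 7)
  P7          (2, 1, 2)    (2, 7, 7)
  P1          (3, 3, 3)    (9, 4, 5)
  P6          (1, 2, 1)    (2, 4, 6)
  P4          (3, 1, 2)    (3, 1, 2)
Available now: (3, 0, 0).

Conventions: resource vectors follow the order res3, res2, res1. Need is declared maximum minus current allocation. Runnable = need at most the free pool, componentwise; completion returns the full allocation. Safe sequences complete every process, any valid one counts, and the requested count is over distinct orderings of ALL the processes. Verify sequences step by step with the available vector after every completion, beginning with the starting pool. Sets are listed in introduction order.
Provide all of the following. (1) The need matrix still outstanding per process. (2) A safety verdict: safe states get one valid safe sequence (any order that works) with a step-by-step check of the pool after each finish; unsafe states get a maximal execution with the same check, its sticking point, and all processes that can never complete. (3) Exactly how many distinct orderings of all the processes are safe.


(1) Need matrix, components ordered res3, res2, res1:
  P5: (12, 7, 4)
  P7: (0, 6, 5)
  P1: (6, 1, 2)
  P6: (1, 2, 5)
  P4: (0, 0, 0)
(2) SAFE — a valid safe sequence is P4, P1, P6, P7, P5.
Key observation: the first exact fit in this order is P1 — it needs (6, 1, 2) with (6, 1, 2) free, meeting a requested resource to the last unit.
Verifying each step:
  pool = (3, 0, 0)
  run P4 (needs (0, 0, 0), free (3, 0, 0)); after release of (3, 1, 2) the pool is (6, 1, 2)
  run P1 (needs (6, 1, 2), free (6, 1, 2)); after release of (3, 3, 3) the pool is (9, 4, 5)
  run P6 (needs (1, 2, 5), free (9, 4, 5)); after release of (1, 2, 1) the pool is (10, 6, 6)
  run P7 (needs (0, 6, 5), free (10, 6, 6)); after release of (2, 1, 2) the pool is (12, 7, 8)
  run P5 (needs (12, 7, 4), free (12, 7, 8)); after release of (2, 1, 3) the pool is (14, 8, 11)
(3) Exactly 1 of the possible complete orderings is a safe sequence.


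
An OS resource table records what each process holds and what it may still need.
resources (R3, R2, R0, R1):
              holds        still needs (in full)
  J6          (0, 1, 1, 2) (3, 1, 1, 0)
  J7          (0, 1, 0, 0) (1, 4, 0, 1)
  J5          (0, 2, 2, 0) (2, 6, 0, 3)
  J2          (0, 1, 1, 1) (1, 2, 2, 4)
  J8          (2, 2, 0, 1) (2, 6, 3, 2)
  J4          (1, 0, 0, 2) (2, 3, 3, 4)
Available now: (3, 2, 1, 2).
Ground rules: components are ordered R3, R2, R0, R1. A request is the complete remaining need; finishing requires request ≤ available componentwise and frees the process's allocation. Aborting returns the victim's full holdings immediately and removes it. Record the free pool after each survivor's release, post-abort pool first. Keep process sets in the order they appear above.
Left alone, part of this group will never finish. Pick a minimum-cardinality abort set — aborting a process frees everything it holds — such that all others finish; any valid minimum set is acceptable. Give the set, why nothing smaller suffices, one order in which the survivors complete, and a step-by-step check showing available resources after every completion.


Minimum abort set: J8.
Key observation: before aborting J8, J5 was permanently blocked — no order could ever run it; afterwards it completes at step 4.
Minimality: the empty abort set fails — the state is deadlocked as it stands.
One survivor order: J6, J2, J7, J5, J4. Walking it through (post-abort pool first):
  pool = (5, 4, 1, 3)
  run J6 (needs (3, 1, 1, 0), free (5, 4, 1, 3)); after release of (0, 1, 1, 2) the pool is (5, 5, 2, 5)
  run J2 (needs (1, 2, 2, 4), free (5, 5, 2, 5)); after release of (0, 1, 1, 1) the pool is (5, 6, 3, 6)
  run J7 (needs (1, 4, 0, 1), free (5, 6, 3, 6)); after release of (0, 1, 0, 0) the pool is (5, 7, 3, 6)
  run J5 (needs (2, 6, 0, 3), free (5, 7, 3, 6)); after release of (0, 2, 2, 0) the pool is (5, 9, 5, 6)
  run J4 (needs (2, 3, 3, 4), free (5, 9, 5, 6)); after release of (1, 0, 0, 2) the pool is (6, 9, 5, 8)


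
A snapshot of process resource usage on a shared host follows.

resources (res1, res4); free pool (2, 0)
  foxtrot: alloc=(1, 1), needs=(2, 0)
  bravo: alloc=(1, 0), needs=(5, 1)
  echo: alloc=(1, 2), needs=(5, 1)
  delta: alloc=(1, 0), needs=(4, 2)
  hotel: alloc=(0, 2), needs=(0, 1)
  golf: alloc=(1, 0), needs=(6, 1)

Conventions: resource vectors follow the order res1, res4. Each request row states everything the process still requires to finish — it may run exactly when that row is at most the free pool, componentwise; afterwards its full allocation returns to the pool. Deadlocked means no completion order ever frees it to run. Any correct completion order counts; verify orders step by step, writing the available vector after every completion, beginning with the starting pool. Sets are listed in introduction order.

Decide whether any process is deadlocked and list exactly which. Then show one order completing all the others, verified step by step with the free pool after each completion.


Deadlocked set: bravo, echo, delta and golf.
Key observation: after foxtrot, hotel complete, (3, 3) is the best the pool ever gets, yet each leftover process wants more res1.
The rest can finish in the order foxtrot, hotel. Check, step by step:
  pool = (2, 0)
  foxtrot: need (2, 0) fits (2, 0); releases (1, 1), pool now (3, 1)
  hotel: need (0, 1) fits (3, 1); releases (0, 2), pool now (3, 3)
The stuck group stays short no matter what:
  bravo cannot run: need (5, 1) vs free (3, 3) (insufficient res1)
  echo cannot run: need (5, 1) vs free (3, 3) (insufficient res1)
  delta cannot run: need (4, 2) vs free (3, 3) (insufficient res1)
  golf cannot run: need (6, 1) vs free (3, 3) (insufficient res1)


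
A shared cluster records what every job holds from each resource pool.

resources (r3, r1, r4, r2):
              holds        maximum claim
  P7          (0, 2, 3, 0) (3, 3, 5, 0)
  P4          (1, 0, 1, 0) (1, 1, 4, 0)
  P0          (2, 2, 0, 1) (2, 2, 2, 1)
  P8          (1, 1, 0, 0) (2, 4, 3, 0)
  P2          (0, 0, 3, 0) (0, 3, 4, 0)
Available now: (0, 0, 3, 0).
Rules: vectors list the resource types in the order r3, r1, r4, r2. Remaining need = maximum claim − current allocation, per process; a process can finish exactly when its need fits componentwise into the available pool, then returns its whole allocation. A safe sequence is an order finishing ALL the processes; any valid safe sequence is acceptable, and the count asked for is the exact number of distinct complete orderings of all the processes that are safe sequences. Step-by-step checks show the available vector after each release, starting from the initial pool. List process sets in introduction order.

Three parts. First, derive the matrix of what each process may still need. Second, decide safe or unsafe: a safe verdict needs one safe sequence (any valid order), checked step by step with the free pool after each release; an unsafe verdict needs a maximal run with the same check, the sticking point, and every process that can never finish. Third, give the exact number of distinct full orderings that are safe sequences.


(1) Remaining need (order r3, r1, r4, r2):
  P7: (3, 1, 2, 0)
  P4: (0, 1, 3, 0)
  P0: (0, 0, 2, 0)
  P8: (1, 3, 3, 0)
  P2: (0, 3, 1, 0)
(2) The state is SAFE; one workable sequence: P0, P4, P7, P2, P8.
Key observation: the first exact fit in this order is P4 — it needs (0, 1, 3, 0) with (2, 2, 3, 1) free, meeting a requested resource to the last unit.
Step-by-step check:
  pool = (0, 0, 3, 0)
  run P0 (needs (0, 0, 2, 0), free (0, 0, 3, 0)); after release of (2, 2, 0, 1) the pool is (2, 2, 3, 1)
  run P4 (needs (0, 1, 3, 0), free (2, 2, 3, 1)); after release of (1, 0, 1, 0) the pool is (3, 2, 4, 1)
  run P7 (needs (3, 1, 2, 0), free (3, 2, 4, 1)); after release of (0, 2, 3, 0) the pool is (3, 4, 7, 1)
  run P2 (needs (0, 3, 1, 0), free (3, 4, 7, 1)); after release of (0, 0, 3, 0) the pool is (3, 4, 10, 1)
  run P8 (needs (1, 3, 3, 0), free (3, 4, 10, 1)); after release of (1, 1, 0, 0) the pool is (4, 5, 10, 1)
(3) The exact count: 2 of the possible complete orderings are safe sequences.


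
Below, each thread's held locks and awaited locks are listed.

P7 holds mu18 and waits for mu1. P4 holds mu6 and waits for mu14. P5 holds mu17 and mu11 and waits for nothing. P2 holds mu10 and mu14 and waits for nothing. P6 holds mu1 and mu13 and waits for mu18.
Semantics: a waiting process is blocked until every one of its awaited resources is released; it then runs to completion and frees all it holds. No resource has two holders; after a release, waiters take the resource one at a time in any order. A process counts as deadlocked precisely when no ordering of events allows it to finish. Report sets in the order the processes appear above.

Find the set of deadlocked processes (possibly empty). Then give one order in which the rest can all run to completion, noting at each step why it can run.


Deadlocked set: P7 and P6.
Key observation: nobody on the ring P7 -> P6 -> P7 can start until another member finishes, which never happens; no other process is dragged down with it.
One completion order for the rest: P5, P2, P4.
Walking it through:
  P5: no waits; runs immediately, freeing mu17 and mu11
  P2: no waits; runs immediately, freeing mu10 and mu14
  P4 waits on mu14 — all released -> runs and releases mu6


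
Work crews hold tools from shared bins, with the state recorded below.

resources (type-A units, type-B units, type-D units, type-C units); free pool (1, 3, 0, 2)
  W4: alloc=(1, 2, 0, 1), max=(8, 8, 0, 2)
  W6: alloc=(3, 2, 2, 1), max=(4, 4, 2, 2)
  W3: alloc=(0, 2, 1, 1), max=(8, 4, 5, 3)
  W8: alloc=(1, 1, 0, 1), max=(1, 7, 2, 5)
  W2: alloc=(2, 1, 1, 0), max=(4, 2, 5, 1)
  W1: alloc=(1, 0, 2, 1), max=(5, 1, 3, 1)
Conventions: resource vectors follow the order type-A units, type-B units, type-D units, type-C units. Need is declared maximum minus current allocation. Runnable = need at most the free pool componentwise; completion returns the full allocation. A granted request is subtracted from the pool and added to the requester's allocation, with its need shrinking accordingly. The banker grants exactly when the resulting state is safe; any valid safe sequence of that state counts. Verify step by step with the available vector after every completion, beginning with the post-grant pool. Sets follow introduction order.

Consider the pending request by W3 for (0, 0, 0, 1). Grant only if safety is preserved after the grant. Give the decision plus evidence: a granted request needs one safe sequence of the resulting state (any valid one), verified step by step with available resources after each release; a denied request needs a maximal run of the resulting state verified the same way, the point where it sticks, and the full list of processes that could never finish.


GRANT. The post-grant state is safe; one safe sequence: W6, W1, W2, W4, W3, W8.
Key observation: (1, 3, 0, 1) free after granting still covers W6 first, and each release covers the next.
Verifying the post-grant state step by step:
  pool = (1, 3, 0, 1)
  W6: need (1, 2, 0, 1) fits (1, 3, 0, 1); releases (3, 2, 2, 1), pool now (4, 5, 2, 2)
  W1: need (4, 1, 1, 0) fits (4, 5, 2, 2); releases (1, 0, 2, 1), pool now (5, 5, 4, 3)
  W2: need (2, 1, 4, 1) fits (5, 5, 4, 3); releases (2, 1, 1, 0), pool now (7, 6, 5, 3)
  W4: need (7, 6, 0, 1) fits (7, 6, 5, 3); releases (1, 2, 0, 1), pool now (8, 8, 5, 4)
  W3: need (8, 2, 4, 1) fits (8, 8, 5, 4); releases (0, 2, 1, 2), pool now (8, 10, 6, 6)
  W8: need (0, 6, 2, 4) fits (8, 10, 6, 6); releases (1, 1, 0, 1), pool now (9, 11, 6, 7)


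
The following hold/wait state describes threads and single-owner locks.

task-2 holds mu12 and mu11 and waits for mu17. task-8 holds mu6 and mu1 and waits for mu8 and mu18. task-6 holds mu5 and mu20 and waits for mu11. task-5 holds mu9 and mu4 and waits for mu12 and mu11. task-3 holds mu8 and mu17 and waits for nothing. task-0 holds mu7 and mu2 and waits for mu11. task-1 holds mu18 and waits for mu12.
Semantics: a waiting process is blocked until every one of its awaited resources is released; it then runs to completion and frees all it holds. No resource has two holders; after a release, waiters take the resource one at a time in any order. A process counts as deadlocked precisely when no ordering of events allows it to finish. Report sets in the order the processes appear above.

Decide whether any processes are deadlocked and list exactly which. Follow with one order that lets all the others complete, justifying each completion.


No process is deadlocked.
Key observation: there is no circular wait here — follow any chain and it reaches a process that is free to run now.
A valid finishing order for the others: task-3, task-2, task-1, task-8, task-5, task-6, task-0.
Check, step by step:
  task-3: no waits; runs immediately, freeing mu8 and mu17
  task-2 waits on mu17 — all released -> runs and releases mu12 and mu11
  task-1 waits on mu12 — all released -> runs and releases mu18
  task-8 waits on mu8 and mu18 — all released -> runs and releases mu6 and mu1
  task-5 waits on mu12 and mu11 — all released -> runs and releases mu9 and mu4
  task-6 waits on mu11 — all released -> runs and releases mu5 and mu20
  task-0 waits on mu11 — all released -> runs and releases mu7 and mu2


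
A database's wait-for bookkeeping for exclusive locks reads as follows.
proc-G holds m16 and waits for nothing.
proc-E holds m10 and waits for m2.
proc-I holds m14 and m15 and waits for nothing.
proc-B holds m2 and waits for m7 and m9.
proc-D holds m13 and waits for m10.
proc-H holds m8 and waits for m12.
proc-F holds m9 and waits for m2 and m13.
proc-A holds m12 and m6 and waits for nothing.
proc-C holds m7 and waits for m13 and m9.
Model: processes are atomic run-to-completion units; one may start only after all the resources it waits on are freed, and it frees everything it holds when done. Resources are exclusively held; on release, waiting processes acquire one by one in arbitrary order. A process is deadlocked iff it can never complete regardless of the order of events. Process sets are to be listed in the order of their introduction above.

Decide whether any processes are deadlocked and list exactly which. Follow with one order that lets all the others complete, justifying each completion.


Deadlocked set: proc-E, proc-B, proc-D, proc-F and proc-C.
Key observation: the cycle proc-B -> proc-F -> proc-B can never break — each member waits on the next; proc-E, proc-D and proc-C are caught in further circular waits.
One completion order for the rest: proc-G, proc-A, proc-H, proc-I.
Check, step by step:
  run proc-G (it waits on nothing); releases m16
  run proc-A (it waits on nothing); releases m12 and m6
  proc-H: everything it awaited (m12) is free; runs, freeing m8
  run proc-I (it waits on nothing); releases m14 and m15


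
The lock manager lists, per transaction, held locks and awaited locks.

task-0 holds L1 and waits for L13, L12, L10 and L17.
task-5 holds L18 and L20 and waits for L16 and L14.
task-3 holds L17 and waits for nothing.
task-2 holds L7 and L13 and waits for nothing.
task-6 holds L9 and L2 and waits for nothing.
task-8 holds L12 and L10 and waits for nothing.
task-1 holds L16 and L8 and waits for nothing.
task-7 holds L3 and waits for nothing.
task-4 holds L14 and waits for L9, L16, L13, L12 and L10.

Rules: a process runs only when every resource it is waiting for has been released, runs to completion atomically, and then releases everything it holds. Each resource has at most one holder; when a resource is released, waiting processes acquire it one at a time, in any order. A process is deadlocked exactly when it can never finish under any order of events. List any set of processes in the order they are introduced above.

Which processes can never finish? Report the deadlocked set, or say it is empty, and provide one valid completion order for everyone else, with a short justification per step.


The deadlocked set is empty.
Key observation: there is no circular wait here — follow any chain and it reaches a process that is free to run now.
One completion order for the rest: task-6, task-2, task-7, task-8, task-3, task-1, task-0, task-4, task-5.
Check, step by step:
  task-6 waits on nothing -> runs at once and releases L9 and L2
  task-2 waits on nothing -> runs at once and releases L7 and L13
  task-7 waits on nothing -> runs at once and releases L3
  task-8 waits on nothing -> runs at once and releases L12 and L10
  task-3 waits on nothing -> runs at once and releases L17
  task-1 waits on nothing -> runs at once and releases L16 and L8
  task-0 waits on L13, L12, L10 and L17 — all released -> runs and releases L1
  task-4 waits on L9, L16, L13, L12 and L10 — all released -> runs and releases L14
  task-5 waits on L16 and L14 — all released -> runs and releases L18 and L20


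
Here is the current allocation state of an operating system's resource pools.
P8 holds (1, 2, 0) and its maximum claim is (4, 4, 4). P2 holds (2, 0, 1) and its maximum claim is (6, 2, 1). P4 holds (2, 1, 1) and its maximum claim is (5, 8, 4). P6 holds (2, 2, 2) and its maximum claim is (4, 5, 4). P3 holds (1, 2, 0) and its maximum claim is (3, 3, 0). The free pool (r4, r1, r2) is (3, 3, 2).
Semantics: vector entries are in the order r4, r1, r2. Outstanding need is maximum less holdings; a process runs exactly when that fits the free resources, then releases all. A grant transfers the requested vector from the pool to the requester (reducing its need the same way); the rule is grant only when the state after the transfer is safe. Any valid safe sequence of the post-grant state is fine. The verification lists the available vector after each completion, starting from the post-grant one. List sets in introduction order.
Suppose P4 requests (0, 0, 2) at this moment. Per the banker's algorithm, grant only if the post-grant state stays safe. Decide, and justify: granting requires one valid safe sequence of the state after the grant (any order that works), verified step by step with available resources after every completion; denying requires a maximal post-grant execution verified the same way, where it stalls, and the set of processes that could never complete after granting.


DENY — the pretend-granted state is unsafe.
Key observation: after P3, P2 the pool peaks at (6, 5, 1), and each blocked process is short somewhere: P8 on r2; P4 on r1; P6 on r2.
Pretend the grant happened; the run P3, P2 goes as far as possible. Verifying each step:
  pool = (3, 3, 0)
  P3 needs (2, 1, 0) <= (3, 3, 0) -> finishes; pool += (1, 2, 0) = (4, 5, 0)
  P2 needs (4, 2, 0) <= (4, 5, 0) -> finishes; pool += (2, 0, 1) = (6, 5, 1)
  P8 still needs (3, 2, 4) but only (6, 5, 1) is free — short on r2
  P4 still needs (3, 7, 1) but only (6, 5, 1) is free — short on r1
  P6 still needs (2, 3, 2) but only (6, 5, 1) is free — short on r2
Processes that could never finish after the grant: P8, P4 and P6.


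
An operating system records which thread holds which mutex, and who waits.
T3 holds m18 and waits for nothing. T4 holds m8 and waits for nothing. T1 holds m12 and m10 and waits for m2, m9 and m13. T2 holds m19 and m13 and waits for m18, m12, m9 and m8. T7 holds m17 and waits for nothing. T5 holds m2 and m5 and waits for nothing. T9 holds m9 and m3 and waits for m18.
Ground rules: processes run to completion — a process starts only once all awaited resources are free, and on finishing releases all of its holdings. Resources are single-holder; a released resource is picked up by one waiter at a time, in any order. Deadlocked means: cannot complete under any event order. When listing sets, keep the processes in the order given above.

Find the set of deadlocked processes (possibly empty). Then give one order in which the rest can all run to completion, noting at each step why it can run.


Deadlocked: T1 and T2.
Key observation: the waits loop around T1 -> T2 -> T1 with no way out; no other process is dragged down with it.
One completion order for the rest: T5, T3, T9, T7, T4.
Step-by-step check:
  run T5 (it waits on nothing); releases m2 and m5
  run T3 (it waits on nothing); releases m18
  T9 waits on m18 — all released -> runs and releases m9 and m3
  run T7 (it waits on nothing); releases m17
  run T4 (it waits on nothing); releases m8


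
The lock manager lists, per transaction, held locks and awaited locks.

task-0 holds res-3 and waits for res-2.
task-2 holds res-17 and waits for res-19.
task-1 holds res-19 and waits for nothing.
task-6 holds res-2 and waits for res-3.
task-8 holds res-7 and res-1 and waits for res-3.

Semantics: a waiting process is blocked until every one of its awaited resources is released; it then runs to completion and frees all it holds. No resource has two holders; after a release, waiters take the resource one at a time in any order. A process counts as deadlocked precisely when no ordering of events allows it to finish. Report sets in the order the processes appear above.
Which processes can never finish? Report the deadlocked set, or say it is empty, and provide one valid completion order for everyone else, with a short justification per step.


The deadlocked set is task-0, task-6 and task-8.
Key observation: nobody on the ring task-0 -> task-6 -> task-0 can start until another member finishes, which never happens; task-8 waits into the deadlock from upstream.
One completion order for the rest: task-1, task-2.
Step-by-step check:
  run task-1 (it waits on nothing); releases res-19
  task-2: everything it awaited (res-19) is free; runs, freeing res-17


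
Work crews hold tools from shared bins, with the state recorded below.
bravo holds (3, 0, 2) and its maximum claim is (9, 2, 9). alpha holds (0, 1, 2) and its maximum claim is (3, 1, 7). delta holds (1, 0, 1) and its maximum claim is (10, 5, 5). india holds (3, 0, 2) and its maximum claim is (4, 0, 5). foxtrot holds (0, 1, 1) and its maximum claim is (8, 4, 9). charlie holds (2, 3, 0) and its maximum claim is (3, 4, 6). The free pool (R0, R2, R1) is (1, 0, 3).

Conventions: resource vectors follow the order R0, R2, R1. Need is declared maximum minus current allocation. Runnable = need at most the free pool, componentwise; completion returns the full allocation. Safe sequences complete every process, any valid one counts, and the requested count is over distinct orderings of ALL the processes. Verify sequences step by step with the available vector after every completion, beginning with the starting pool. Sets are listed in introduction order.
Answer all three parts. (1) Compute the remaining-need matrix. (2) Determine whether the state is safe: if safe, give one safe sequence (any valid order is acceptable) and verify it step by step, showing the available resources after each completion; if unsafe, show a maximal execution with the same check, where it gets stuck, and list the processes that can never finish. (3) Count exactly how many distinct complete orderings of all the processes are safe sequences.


(1) Outstanding need per process (order R0, R2, R1):
  bravo: (6, 2, 7)
  alpha: (3, 0, 5)
  delta: (9, 5, 4)
  india: (1, 0, 3)
  foxtrot: (8, 3, 8)
  charlie: (1, 1, 6)
(2) The state is SAFE; one workable sequence: india, alpha, charlie, bravo, foxtrot, delta.
Key observation: india is the earliest step where a requested resource binds exactly: need (1, 0, 3), pool (1, 0, 3) at its turn.
Check, step by step:
  pool = (1, 0, 3)
  india: need (1, 0, 3) fits (1, 0, 3); releases (3, 0, 2), pool now (4, 0, 5)
  alpha: need (3, 0, 5) fits (4, 0, 5); releases (0, 1, 2), pool now (4, 1, 7)
  charlie: need (1, 1, 6) fits (4, 1, 7); releases (2, 3, 0), pool now (6, 4, 7)
  bravo: need (6, 2, 7) fits (6, 4, 7); releases (3, 0, 2), pool now (9, 4, 9)
  foxtrot: need (8, 3, 8) fits (9, 4, 9); releases (0, 1, 1), pool now (9, 5, 10)
  delta: need (9, 5, 4) fits (9, 5, 10); releases (1, 0, 1), pool now (10, 5, 11)
(3) Exactly 1 of the possible complete orderings is a safe sequence.


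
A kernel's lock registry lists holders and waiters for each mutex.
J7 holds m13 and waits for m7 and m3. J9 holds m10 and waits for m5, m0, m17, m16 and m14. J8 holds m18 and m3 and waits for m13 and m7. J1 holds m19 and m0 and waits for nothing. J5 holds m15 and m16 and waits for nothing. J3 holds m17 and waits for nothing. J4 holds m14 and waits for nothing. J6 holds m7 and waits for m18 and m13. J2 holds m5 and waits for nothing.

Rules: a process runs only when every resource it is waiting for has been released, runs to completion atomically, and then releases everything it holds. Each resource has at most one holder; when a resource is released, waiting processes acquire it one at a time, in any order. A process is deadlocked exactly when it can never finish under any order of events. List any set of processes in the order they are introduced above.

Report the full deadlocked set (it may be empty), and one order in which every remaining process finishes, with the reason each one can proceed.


Deadlocked: J7, J8 and J6.
Key observation: the knot is the closed ring of waits J7 -> J8 -> J7; J6 is caught in further circular waits.
One completion order for the rest: J2, J1, J4, J3, J5, J9.
Walking it through:
  J2 waits on nothing -> runs at once and releases m5
  J1 waits on nothing -> runs at once and releases m19 and m0
  J4 waits on nothing -> runs at once and releases m14
  J3 waits on nothing -> runs at once and releases m17
  J5 waits on nothing -> runs at once and releases m15 and m16
  run J9 (all its waits — m5, m0, m17, m16 and m14 — are resolved); releases m10


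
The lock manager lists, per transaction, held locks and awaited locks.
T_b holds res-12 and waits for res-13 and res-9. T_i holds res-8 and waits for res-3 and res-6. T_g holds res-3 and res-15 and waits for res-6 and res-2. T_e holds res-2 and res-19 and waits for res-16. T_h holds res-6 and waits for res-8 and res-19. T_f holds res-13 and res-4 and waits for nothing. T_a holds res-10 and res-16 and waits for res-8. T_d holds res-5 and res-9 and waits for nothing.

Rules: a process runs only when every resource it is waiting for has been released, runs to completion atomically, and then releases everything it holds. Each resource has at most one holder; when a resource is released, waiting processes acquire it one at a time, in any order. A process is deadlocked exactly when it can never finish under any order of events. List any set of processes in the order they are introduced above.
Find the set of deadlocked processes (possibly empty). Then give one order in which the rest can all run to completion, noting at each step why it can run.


Deadlocked: T_i, T_g, T_e, T_h and T_a.
Key observation: T_i -> T_g -> T_e -> T_a -> T_i is a circular wait — nothing in it can go first; T_h is caught in further circular waits.
The rest can finish in the order T_f, T_d, T_b.
Verifying each step:
  T_f: no waits; runs immediately, freeing res-13 and res-4
  T_d: no waits; runs immediately, freeing res-5 and res-9
  T_b: everything it awaited (res-13 and res-9) is free; runs, freeing res-12


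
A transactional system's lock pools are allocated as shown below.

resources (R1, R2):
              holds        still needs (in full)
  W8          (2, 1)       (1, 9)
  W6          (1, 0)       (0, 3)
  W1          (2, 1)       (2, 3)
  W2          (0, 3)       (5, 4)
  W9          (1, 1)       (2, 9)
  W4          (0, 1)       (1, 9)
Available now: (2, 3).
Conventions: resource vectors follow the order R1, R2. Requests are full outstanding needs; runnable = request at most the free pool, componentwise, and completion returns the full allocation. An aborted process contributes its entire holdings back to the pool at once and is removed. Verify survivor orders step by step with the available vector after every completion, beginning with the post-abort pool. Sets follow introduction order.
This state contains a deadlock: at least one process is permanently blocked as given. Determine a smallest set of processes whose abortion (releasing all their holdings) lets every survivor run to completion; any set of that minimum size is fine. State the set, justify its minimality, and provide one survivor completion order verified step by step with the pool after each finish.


The answer: abort W8 and W4.
Key observation: W9 had no path to completion before; after the abort of W8 and W4 ((2, 2) returned), step 4 is where it fits.
No one abort is enough; case by case: W8 alone leaves W9 blocked (short on R2); W6 alone leaves W8 blocked (short on R2); W1 alone leaves W8 blocked (short on R2); W2 alone leaves W8 blocked (short on R2); W9 alone leaves W8 blocked (short on R2); W4 alone leaves W8 blocked (short on R2).
One survivor order: W6, W2, W1, W9. Check, step by step (post-abort pool first):
  pool = (4, 5)
  W6: need (0, 3) fits (4, 5); releases (1, 0), pool now (5, 5)
  W2: need (5, 4) fits (5, 5); releases (0, 3), pool now (5, 8)
  W1: need (2, 3) fits (5, 8); releases (2, 1), pool now (7, 9)
  W9: need (2, 9) fits (7, 9); releases (1, 1), pool now (8, 10)


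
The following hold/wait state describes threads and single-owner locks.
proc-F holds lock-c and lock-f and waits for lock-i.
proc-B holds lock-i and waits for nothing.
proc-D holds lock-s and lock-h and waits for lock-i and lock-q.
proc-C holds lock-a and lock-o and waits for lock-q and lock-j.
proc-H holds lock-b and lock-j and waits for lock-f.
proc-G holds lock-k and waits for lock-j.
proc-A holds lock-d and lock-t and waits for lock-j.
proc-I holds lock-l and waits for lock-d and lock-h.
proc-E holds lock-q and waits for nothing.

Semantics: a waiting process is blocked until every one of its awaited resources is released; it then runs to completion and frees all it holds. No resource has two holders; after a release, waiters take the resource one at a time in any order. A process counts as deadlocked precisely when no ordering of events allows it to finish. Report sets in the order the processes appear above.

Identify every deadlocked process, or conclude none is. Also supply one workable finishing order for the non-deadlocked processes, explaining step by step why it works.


The deadlocked set is empty.
Key observation: every chain of waits terminates; starting from the processes that wait on nothing, all the rest unlock in turn.
A valid finishing order for the others: proc-E, proc-B, proc-F, proc-D, proc-H, proc-A, proc-C, proc-I, proc-G.
Check, step by step:
  run proc-E (it waits on nothing); releases lock-q
  run proc-B (it waits on nothing); releases lock-i
  run proc-F (all its waits — lock-i — are resolved); releases lock-c and lock-f
  run proc-D (all its waits — lock-i and lock-q — are resolved); releases lock-s and lock-h
  run proc-H (all its waits — lock-f — are resolved); releases lock-b and lock-j
  run proc-A (all its waits — lock-j — are resolved); releases lock-d and lock-t
  run proc-C (all its waits — lock-q and lock-j — are resolved); releases lock-a and lock-o
  run proc-I (all its waits — lock-d and lock-h — are resolved); releases lock-l
  run proc-G (all its waits — lock-j — are resolved); releases lock-k


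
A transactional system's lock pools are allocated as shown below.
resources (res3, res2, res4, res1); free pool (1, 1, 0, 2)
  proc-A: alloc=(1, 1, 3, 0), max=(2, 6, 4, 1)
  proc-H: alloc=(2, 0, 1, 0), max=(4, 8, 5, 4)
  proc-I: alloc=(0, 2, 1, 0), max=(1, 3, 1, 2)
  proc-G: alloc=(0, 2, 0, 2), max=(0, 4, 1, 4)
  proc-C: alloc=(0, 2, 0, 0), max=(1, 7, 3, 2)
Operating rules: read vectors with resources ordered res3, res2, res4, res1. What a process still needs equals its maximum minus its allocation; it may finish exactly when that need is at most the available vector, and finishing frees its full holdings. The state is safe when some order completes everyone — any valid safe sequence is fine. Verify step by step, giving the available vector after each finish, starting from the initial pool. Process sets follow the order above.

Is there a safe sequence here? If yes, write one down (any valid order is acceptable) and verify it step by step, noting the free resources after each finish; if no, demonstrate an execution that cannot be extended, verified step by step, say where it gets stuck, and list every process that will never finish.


SAFE — a valid safe sequence is proc-I, proc-G, proc-A, proc-C, proc-H.
Key observation: at proc-I the run first touches a limit — (1, 1, 0, 2) against (1, 1, 0, 2), exact on a resource it actually requests.
Check, step by step:
  pool = (1, 1, 0, 2)
  proc-I: need (1, 1, 0, 2) fits (1, 1, 0, 2); releases (0, 2, 1, 0), pool now (1, 3, 1, 2)
  proc-G: need (0, 2, 1, 2) fits (1, 3, 1, 2); releases (0, 2, 0, 2), pool now (1, 5, 1, 4)
  proc-A: need (1, 5, 1, 1) fits (1, 5, 1, 4); releases (1, 1, 3, 0), pool now (2, 6, 4, 4)
  proc-C: need (1, 5, 3, 2) fits (2, 6, 4, 4); releases (0, 2, 0, 0), pool now (2, 8, 4, 4)
  proc-H: need (2, 8, 4, 4) fits (2, 8, 4, 4); releases (2, 0, 1, 0), pool now (4, 8, 5, 4)
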